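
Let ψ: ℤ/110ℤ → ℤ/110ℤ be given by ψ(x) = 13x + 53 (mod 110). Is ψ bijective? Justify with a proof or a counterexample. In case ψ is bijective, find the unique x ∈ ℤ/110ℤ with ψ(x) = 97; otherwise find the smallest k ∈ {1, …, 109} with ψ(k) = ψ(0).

Recall that injectivity means: for all s, t in the domain, ψ(s) = ψ(t) implies s = t.
Suppose ψ(s) = ψ(t) in ℤ/110ℤ. Then 13s + 53 ≡ 13t + 53 (mod 110), thus 13(s − t) ≡ 0 (mod 110).
Since gcd(13, 110) = 1, 13 is invertible modulo 110, hence s − t ≡ 0 (mod 110), i.e. s = t.
We now compute 13⁻¹ mod 110 explicitly. Euclid's algorithm: 110 = 8·13 + 6, 13 = 2·6 + 1; back-substituting gives 1 = 17·13 − 2·110, so 13⁻¹ ≡ 17 (mod 110).
For any y ∈ ℤ/110ℤ, x = 17(y − 53) mod 110 satisfies ψ(x) = 13·17(y − 53) + 53 ≡ y (since 13·17 ≡ 1 mod 110). So every y has a preimage.
Therefore ψ is bijective.
Since ψ is bijective, we find ψ⁻¹(97): we need 13x ≡ 97 − 53 ≡ 44 (mod 110). Using 13⁻¹ = 17: x ≡ 17·44 = 748 = 6·110 + 88, so x = 88.
Check: ψ(88) = 13·88 + 53 = 1197 = 10·110 + 97 ≡ 97 (mod 110).

88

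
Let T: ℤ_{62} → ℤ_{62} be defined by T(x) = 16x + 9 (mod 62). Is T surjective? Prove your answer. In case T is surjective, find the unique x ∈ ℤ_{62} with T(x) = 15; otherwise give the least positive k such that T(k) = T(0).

31

Since gcd(16, 62) = 2, we have 16x ≡ 0 (mod 2) for all x, so T(x) ≡ 1 (mod 2).
But 0 ≢ 1 (mod 2), so 0 ∈ ℤ_{62} has no preimage. Therefore T is not surjective.
Since T is not surjective, we find the least positive k with T(k) = T(0): this means 16k ≡ 0 (mod 62), i.e. 62 ∣ 16k. Since gcd(16, 62) = 2, dividing through by 2 this holds exactly when 31 ∣ 8k, and as gcd(8, 31) = 1, exactly when 31 ∣ k.
The smallest positive such k is 31.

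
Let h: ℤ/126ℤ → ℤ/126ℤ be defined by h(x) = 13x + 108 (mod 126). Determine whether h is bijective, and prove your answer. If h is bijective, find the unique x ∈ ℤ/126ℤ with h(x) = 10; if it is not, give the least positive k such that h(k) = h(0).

70

Recall: injectivity means: for all u, v in the domain, h(u) = h(v) implies u = v.
If h(u) = h(v), then 13u ≡ 13v (mod 126). Because gcd(13, 126) = 1, we may cancel 13 to get u ≡ v (mod 126).
We now compute 13⁻¹ mod 126 explicitly. Euclid's algorithm: 126 = 9·13 + 9, 13 = 1·9 + 4, 9 = 2·4 + 1; back-substituting gives 1 = 97·13 − 10·126, so 13⁻¹ ≡ 97 (mod 126).
For any y ∈ ℤ/126ℤ, x = 97(y − 108) mod 126 satisfies h(x) = 13·97(y − 108) + 108 ≡ y (since 13·97 ≡ 1 mod 126). So every y has a preimage.
Thus h is bijective.
Since h is bijective, we compute h⁻¹(10): solve 13x + 108 ≡ 10 (mod 126), i.e. 13x ≡ 28 (mod 126).
Multiplying by 13⁻¹ = 97 gives x ≡ 97·28 = 2716 = 21·126 + 70 ≡ 70 (mod 126).
Check: h(70) = 13·70 + 108 = 1018 = 8·126 + 10 ≡ 10 (mod 126).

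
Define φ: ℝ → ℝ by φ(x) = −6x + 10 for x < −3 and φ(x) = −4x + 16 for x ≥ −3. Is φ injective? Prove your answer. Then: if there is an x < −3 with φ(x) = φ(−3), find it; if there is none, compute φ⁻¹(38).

Both pieces are strictly decreasing (slopes −6 and −4), so each is injective on its own interval.
The left piece maps (−∞, −3) onto (28, ∞); the right piece maps [−3, ∞) onto (−∞, 28].
These images are disjoint, so no value is attained by both pieces. Hence φ is injective.
Because the two images are disjoint, no x < −3 has φ(x) = φ(−3), so we compute φ⁻¹(38): 38 lies in (28, ∞), so solve −6x + 10 = 38: x = (38 − 10)/(−6) = −14/3.

-14/3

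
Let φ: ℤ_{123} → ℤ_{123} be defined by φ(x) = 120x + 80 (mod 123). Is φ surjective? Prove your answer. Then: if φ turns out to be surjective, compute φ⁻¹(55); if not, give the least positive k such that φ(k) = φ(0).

41

Since gcd(120, 123) = 3, we have 120x ≡ 0 (mod 3) for all x, so φ(x) ≡ 2 (mod 3).
But 0 ≢ 2 (mod 3), so 0 ∈ ℤ_{123} has no preimage. Hence φ is not surjective.
Since φ is not surjective, we find the least positive k with φ(k) = φ(0): this means 120k ≡ 0 (mod 123), i.e. 123 ∣ 120k. Since gcd(120, 123) = 3, dividing through by 3 this holds exactly when 41 ∣ 40k, and as gcd(40, 41) = 1, exactly when 41 ∣ k.
The smallest positive such k is 41.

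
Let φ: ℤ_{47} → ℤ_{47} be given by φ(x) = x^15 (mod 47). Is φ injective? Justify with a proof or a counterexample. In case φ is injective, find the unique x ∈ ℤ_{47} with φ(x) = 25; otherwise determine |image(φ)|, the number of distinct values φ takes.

9

Since 47 is prime, the nonzero elements of ℤ_{47} form a cyclic group of order 46.
As gcd(15, 46) = 1, raising to the 15th power is a bijection on this group: if s^15 ≡ t^15 then (st^{−1})^15 = 1, and the only element of order dividing gcd(15, 46) = 1 is 1, so s = t.
With φ(0) = 0 this makes φ injective on all of ℤ_{47}, hence bijective (finite equal-size domain and codomain). In particular φ is injective.
Since φ is injective, we find the preimage of 25. The inverse of x ↦ x^15 on (ℤ_{47})^× is x ↦ x^43, because 15·43 = 645 = 14·46 + 1 ≡ 1 (mod 46) and x^{46} = 1 for x ≠ 0 (Fermat). So φ⁻¹(25) = 25^43 mod 47.
Repeated squaring mod 47: 25^1 ≡ 25, 25^2 ≡ 25² = 625 ≡ 14, 25^4 ≡ 14² = 196 ≡ 8, 25^8 ≡ 8² = 64 ≡ 17, 25^16 ≡ 17² = 289 ≡ 7, 25^32 ≡ 7² = 49 ≡ 2. Since 43 = 32 + 8 + 2 + 1, 25^43 ≡ 2·17·14·25: 2·17 = 34, then 34·14 = 476 ≡ 6, then 6·25 = 150 ≡ 9. So 25^43 ≡ 9 (mod 47).
Hence φ⁻¹(25) = 9.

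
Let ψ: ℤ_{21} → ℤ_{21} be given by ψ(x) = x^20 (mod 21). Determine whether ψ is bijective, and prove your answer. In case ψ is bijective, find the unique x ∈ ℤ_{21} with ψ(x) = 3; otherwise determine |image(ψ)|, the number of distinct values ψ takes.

8

ψ(2): Repeated squaring mod 21: 2^1 ≡ 2, 2^2 ≡ 2² = 4, 2^4 ≡ 4² = 16, 2^8 ≡ 16² = 256 ≡ 4, 2^16 ≡ 4² = 16. Since 20 = 16 + 4, 2^20 ≡ 16·16: 16·16 = 256 ≡ 4. So 2^20 ≡ 4 (mod 21).
ψ(5): Repeated squaring mod 21: 5^1 ≡ 5, 5^2 ≡ 5² = 25 ≡ 4, 5^4 ≡ 4² = 16, 5^8 ≡ 16² = 256 ≡ 4, 5^16 ≡ 4² = 16. Since 20 = 16 + 4, 5^20 ≡ 16·16: 16·16 = 256 ≡ 4. So 5^20 ≡ 4 (mod 21).
So ψ(2) = ψ(5) = 4 while 2 ≠ 5, therefore ψ is not injective, hence not bijective.
Since ψ is not bijective, we determine |image(ψ)|. Computing x^20 mod 21 for each x (by repeated squaring, reducing mod 21 at every step), the values ψ(0), ψ(1), …, ψ(20) are: 0, 1, 4, 9, 16, 4, 15, 7, 1, 18, 16, 16, 18, 1, 7, 15, 4, 16, 9, 4, 1.
The distinct values are {0, 1, 4, 7, 9, 15, 16, 18}; there are 8 of them.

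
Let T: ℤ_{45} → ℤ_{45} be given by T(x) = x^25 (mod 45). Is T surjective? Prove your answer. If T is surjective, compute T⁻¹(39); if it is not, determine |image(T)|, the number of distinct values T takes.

35

T(0) = 0^25 = 0.
T(15): Repeated squaring mod 45: 15^1 ≡ 15, 15^2 ≡ 15² = 225 ≡ 0, 15^4 ≡ 0² = 0, 15^8 ≡ 0² = 0, 15^16 ≡ 0² = 0. Since 25 = 16 + 8 + 1, 15^25 ≡ 0·0·15: 0·0 = 0, then 0·15 = 0. So 15^25 ≡ 0 (mod 45).
So T(0) = T(15) = 0 while 0 ≠ 15, thus T is not injective.
A non-injective map from the 45-element set ℤ_{45} to itself takes at most 44 distinct values, so it cannot be surjective. So T is not surjective.
Since T is not surjective, we determine |image(T)|. Computing x^25 mod 45 for each x (by repeated squaring, reducing mod 45 at every step), the values T(0), T(1), …, T(44) are: 0, 1, 2, 18, 4, 5, 36, 7, 8, 9, 10, 11, 27, 13, 14, 0, 16, 17, 18, 19, 20, 36, 22, 23, 9, 25, 26, 27, 28, 29, 0, 31, 32, 18, 34, 35, 36, 37, 38, 9, 40, 41, 27, 43, 44.
The distinct values are {0, 1, 2, 4, 5, 7, 8, 9, 10, 11, 13, 14, 16, 17, 18, 19, 20, 22, 23, 25, 26, 27, 28, 29, 31, 32, 34, 35, 36, 37, 38, 40, 41, 43, 44}; there are 35 of them.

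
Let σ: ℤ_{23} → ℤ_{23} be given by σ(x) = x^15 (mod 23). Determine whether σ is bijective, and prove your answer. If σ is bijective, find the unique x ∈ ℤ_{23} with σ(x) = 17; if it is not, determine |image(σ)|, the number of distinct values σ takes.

Since 23 is prime, the nonzero elements of ℤ_{23} form a cyclic group of order 22.
As gcd(15, 22) = 1, raising to the 15th power is a bijection on this group: if x_1^15 ≡ x_2^15 then (x_1x_2^{−1})^15 = 1, and the only element of order dividing gcd(15, 22) = 1 is 1, so x_1 = x_2.
With σ(0) = 0 this makes σ injective on all of ℤ_{23}, hence bijective (finite equal-size domain and codomain). In particular σ is bijective.
Since σ is bijective, we find the preimage of 17. The inverse of x ↦ x^15 on (ℤ_{23})^× is x ↦ x^3, because 15·3 = 45 = 2·22 + 1 ≡ 1 (mod 22) and x^{22} = 1 for x ≠ 0 (Fermat). So σ⁻¹(17) = 17^3 mod 23.
Repeated squaring mod 23: 17^1 ≡ 17, 17^2 ≡ 17² = 289 ≡ 13. Since 3 = 2 + 1, 17^3 ≡ 13·17: 13·17 = 221 ≡ 14. So 17^3 ≡ 14 (mod 23).
Hence σ⁻¹(17) = 14.

14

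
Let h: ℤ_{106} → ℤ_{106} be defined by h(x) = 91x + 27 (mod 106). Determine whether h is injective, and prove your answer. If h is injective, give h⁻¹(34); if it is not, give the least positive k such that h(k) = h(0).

49

Recall: injectivity means: for all x_1, x_2 in the domain, h(x_1) = h(x_2) implies x_1 = x_2.
If h(x_1) = h(x_2), then 91x_1 ≡ 91x_2 (mod 106). Because gcd(91, 106) = 1, we may cancel 91 to get x_1 ≡ x_2 (mod 106).
So h is injective.
We now compute 91⁻¹ mod 106 explicitly. Euclid's algorithm: 106 = 1·91 + 15, 91 = 6·15 + 1; back-substituting gives 1 = 7·91 − 6·106, so 91⁻¹ ≡ 7 (mod 106).
Since h is injective, we find h⁻¹(34): we need 91x ≡ 34 − 27 ≡ 7 (mod 106). Using 91⁻¹ = 7: x ≡ 7·7 = 49, so x = 49.
Check: h(49) = 91·49 + 27 = 4486 = 42·106 + 34 ≡ 34 (mod 106).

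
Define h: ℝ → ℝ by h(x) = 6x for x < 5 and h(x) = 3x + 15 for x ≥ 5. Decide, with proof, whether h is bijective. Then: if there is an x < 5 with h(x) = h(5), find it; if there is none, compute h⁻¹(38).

Both pieces are strictly increasing (slopes 6 and 3), so each is injective on its own interval.
The left piece maps (−∞, 5) onto (−∞, 30); the right piece maps [5, ∞) onto [30, ∞).
Since 30 = 30, the images partition ℝ: h is injective and surjective, hence bijective.
Because the two images are disjoint, no x < 5 has h(x) = h(5), so we compute h⁻¹(38): 38 lies in [30, ∞), so solve 3x + 15 = 38: x = (38 − 15)/3 = 23/3.

23/3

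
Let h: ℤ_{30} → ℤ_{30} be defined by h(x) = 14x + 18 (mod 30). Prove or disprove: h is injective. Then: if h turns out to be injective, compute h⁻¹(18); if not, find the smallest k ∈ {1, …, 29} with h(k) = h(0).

15

We have gcd(14, 30) = 2 > 1. Taking s = 0 and t = 15: h(0) = 18 and h(15) = 14·15 + 18 = 228 ≡ 18 (mod 30).
So h(0) = h(15) while 0 ≠ 15, so h is not injective.
Since h is not injective, we find the least positive k with h(k) = h(0): this means 14k ≡ 0 (mod 30), i.e. 30 ∣ 14k. Since gcd(14, 30) = 2, dividing through by 2 this holds exactly when 15 ∣ 7k, and as gcd(7, 15) = 1, exactly when 15 ∣ k.
The smallest positive such k is 15.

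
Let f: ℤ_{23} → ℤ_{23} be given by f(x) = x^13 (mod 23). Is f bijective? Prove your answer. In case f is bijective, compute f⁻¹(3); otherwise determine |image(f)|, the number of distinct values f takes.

Since 23 is prime, the nonzero elements of ℤ_{23} form a cyclic group of order 22.
As gcd(13, 22) = 1, raising to the 13th power is a bijection on this group: if u^13 ≡ v^13 then (uv^{−1})^13 = 1, and the only element of order dividing gcd(13, 22) = 1 is 1, so u = v.
With f(0) = 0 this makes f injective on all of ℤ_{23}, hence bijective (finite equal-size domain and codomain). In particular f is bijective.
Since f is bijective, we find the preimage of 3. The inverse of x ↦ x^13 on (ℤ_{23})^× is x ↦ x^17, because 13·17 = 221 = 10·22 + 1 ≡ 1 (mod 22) and x^{22} = 1 for x ≠ 0 (Fermat). So f⁻¹(3) = 3^17 mod 23.
Repeated squaring mod 23: 3^1 ≡ 3, 3^2 ≡ 3² = 9, 3^4 ≡ 9² = 81 ≡ 12, 3^8 ≡ 12² = 144 ≡ 6, 3^16 ≡ 6² = 36 ≡ 13. Since 17 = 16 + 1, 3^17 ≡ 13·3: 13·3 = 39 ≡ 16. So 3^17 ≡ 16 (mod 23).
Hence f⁻¹(3) = 16.

16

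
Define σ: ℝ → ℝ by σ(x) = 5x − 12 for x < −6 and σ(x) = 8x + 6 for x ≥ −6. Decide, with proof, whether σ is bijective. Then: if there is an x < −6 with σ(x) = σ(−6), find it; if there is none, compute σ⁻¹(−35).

Both pieces are strictly increasing (slopes 5 and 8), so each is injective on its own interval.
The left piece maps (−∞, −6) onto (−∞, −42); the right piece maps [−6, ∞) onto [−42, ∞).
Since −42 = −42, the images partition ℝ: σ is injective and surjective, hence bijective.
Because the two images are disjoint, no x < −6 has σ(x) = σ(−6), so we compute σ⁻¹(−35): −35 lies in [−42, ∞), so solve 8x + 6 = −35: x = (−35 − 6)/8 = −41/8.

-41/8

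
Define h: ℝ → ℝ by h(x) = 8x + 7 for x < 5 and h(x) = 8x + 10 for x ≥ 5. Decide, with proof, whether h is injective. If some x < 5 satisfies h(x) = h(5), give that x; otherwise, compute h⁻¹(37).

15/4

Both pieces are strictly increasing (slopes 8 and 8), so each is injective on its own interval.
The left piece maps (−∞, 5) onto (−∞, 47); the right piece maps [5, ∞) onto [50, ∞).
These images are disjoint, so no value is attained by both pieces. Hence h is injective.
Because the two images are disjoint, no x < 5 has h(x) = h(5), so we compute h⁻¹(37): 37 lies in (−∞, 47), so solve 8x + 7 = 37: x = (37 − 7)/8 = 15/4.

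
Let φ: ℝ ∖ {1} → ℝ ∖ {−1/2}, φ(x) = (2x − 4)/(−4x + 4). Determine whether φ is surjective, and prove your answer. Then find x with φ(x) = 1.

For any y ≠ −1/2, solving y(−4x + 4) = 2x − 4 for x gives a well-defined x ≠ 1. So φ is surjective.
Solving φ(x) = 1: cross-multiplying gives 2x − 4 = 1(−4x + 4), which rearranges to 6x = 8, so x = 4/3.

4/3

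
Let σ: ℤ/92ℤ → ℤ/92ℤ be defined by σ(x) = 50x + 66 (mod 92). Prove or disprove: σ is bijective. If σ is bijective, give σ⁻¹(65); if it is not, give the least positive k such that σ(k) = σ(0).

Recall: σ is injective if σ(x_1) = σ(x_2) implies x_1 = x_2.
We have gcd(50, 92) = 2 > 1. Taking x_1 = 0 and x_2 = 46: σ(0) = 66 and σ(46) = 50·46 + 66 = 2366 ≡ 66 (mod 92).
So σ(0) = σ(46) while 0 ≠ 46, thus σ is not injective, hence not bijective.
Since σ is not bijective, we find the least positive k with σ(k) = σ(0): this means 50k ≡ 0 (mod 92), i.e. 92 ∣ 50k. Since gcd(50, 92) = 2, dividing through by 2 this holds exactly when 46 ∣ 25k, and as gcd(25, 46) = 1, exactly when 46 ∣ k.
The smallest positive such k is 46.

46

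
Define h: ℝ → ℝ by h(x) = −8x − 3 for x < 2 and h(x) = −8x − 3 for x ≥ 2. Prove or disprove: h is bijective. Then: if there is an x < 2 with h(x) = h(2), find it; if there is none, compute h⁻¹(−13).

5/4

Both pieces are strictly decreasing (slopes −8 and −8), so each is injective on its own interval.
The left piece maps (−∞, 2) onto (−19, ∞); the right piece maps [2, ∞) onto (−∞, −19].
Since −19 = −19, the images partition ℝ: h is injective and surjective, hence bijective.
Because the two images are disjoint, no x < 2 has h(x) = h(2), so we compute h⁻¹(−13): −13 lies in (−19, ∞), so solve −8x − 3 = −13: x = (−13 + 3)/(−8) = 5/4.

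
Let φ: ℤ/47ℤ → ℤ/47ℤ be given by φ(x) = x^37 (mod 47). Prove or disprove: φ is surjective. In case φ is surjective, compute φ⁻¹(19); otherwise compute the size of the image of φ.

Since 47 is prime, the nonzero elements of ℤ/47ℤ form a cyclic group of order 46.
As gcd(37, 46) = 1, raising to the 37th power is a bijection on this group: if u^37 ≡ v^37 then (uv^{−1})^37 = 1, and the only element of order dividing gcd(37, 46) = 1 is 1, so u = v.
With φ(0) = 0 this makes φ injective on all of ℤ/47ℤ, hence bijective (finite equal-size domain and codomain). In particular φ is surjective.
Since φ is surjective, we find the preimage of 19. The inverse of x ↦ x^37 on (ℤ/47ℤ)^× is x ↦ x^5, because 37·5 = 185 = 4·46 + 1 ≡ 1 (mod 46) and x^{46} = 1 for x ≠ 0 (Fermat). So φ⁻¹(19) = 19^5 mod 47.
Repeated squaring mod 47: 19^1 ≡ 19, 19^2 ≡ 19² = 361 ≡ 32, 19^4 ≡ 32² = 1024 ≡ 37. Since 5 = 4 + 1, 19^5 ≡ 37·19: 37·19 = 703 ≡ 45. So 19^5 ≡ 45 (mod 47).
Hence φ⁻¹(19) = 45.

45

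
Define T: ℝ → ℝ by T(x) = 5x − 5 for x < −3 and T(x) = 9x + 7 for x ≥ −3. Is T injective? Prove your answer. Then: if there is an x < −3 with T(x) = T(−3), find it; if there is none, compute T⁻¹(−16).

-23/9

Both pieces are strictly increasing (slopes 5 and 9), so each is injective on its own interval.
The left piece maps (−∞, −3) onto (−∞, −20); the right piece maps [−3, ∞) onto [−20, ∞).
These images are disjoint, so no value is attained by both pieces. Therefore T is injective.
Because the two images are disjoint, no x < −3 has T(x) = T(−3), so we compute T⁻¹(−16): −16 lies in [−20, ∞), so solve 9x + 7 = −16: x = (−16 − 7)/9 = −23/9.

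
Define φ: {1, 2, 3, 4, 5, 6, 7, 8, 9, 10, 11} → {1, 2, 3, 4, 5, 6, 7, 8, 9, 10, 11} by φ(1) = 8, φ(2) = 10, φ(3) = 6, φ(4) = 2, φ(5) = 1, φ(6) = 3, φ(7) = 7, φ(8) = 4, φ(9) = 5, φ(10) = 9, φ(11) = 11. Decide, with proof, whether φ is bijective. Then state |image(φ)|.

The values 8, 10, 6, 2, 1, 3, 7, 4, 5, 9, 11 are a permutation of {1, 2, 3, 4, 5, 6, 7, 8, 9, 10, 11}: each element appears exactly once.
So φ is injective and surjective, hence bijective.
The image of φ is {1, 2, 3, 4, 5, 6, 7, 8, 9, 10, 11}, which has 11 elements.

11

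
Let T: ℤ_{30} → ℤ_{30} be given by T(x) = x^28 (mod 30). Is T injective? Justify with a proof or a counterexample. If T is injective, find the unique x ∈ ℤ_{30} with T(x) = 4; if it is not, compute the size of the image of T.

8

T(2): Repeated squaring mod 30: 2^1 ≡ 2, 2^2 ≡ 2² = 4, 2^4 ≡ 4² = 16, 2^8 ≡ 16² = 256 ≡ 16, 2^16 ≡ 16² = 256 ≡ 16. Since 28 = 16 + 8 + 4, 2^28 ≡ 16·16·16: 16·16 = 256 ≡ 16, then 16·16 = 256 ≡ 16. So 2^28 ≡ 16 (mod 30).
T(4): Repeated squaring mod 30: 4^1 ≡ 4, 4^2 ≡ 4² = 16, 4^4 ≡ 16² = 256 ≡ 16, 4^8 ≡ 16² = 256 ≡ 16, 4^16 ≡ 16² = 256 ≡ 16. Since 28 = 16 + 8 + 4, 4^28 ≡ 16·16·16: 16·16 = 256 ≡ 16, then 16·16 = 256 ≡ 16. So 4^28 ≡ 16 (mod 30).
So T(2) = T(4) = 16 while 2 ≠ 4, thus T is not injective.
Since T is not injective, we determine |image(T)|. Computing x^28 mod 30 for each x (by repeated squaring, reducing mod 30 at every step), the values T(0), T(1), …, T(29) are: 0, 1, 16, 21, 16, 25, 6, 1, 16, 21, 10, 1, 6, 1, 16, 15, 16, 1, 6, 1, 10, 21, 16, 1, 6, 25, 16, 21, 16, 1.
The distinct values are {0, 1, 6, 10, 15, 16, 21, 25}; there are 8 of them.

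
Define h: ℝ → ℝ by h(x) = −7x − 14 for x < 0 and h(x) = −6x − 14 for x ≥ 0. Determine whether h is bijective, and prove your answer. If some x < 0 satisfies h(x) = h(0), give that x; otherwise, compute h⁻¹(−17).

1/2

Both pieces are strictly decreasing (slopes −7 and −6), so each is injective on its own interval.
The left piece maps (−∞, 0) onto (−14, ∞); the right piece maps [0, ∞) onto (−∞, −14].
Since −14 = −14, the images partition ℝ: h is injective and surjective, hence bijective.
Because the two images are disjoint, no x < 0 has h(x) = h(0), so we compute h⁻¹(−17): −17 lies in (−∞, −14], so solve −6x − 14 = −17: x = (−17 + 14)/(−6) = 1/2.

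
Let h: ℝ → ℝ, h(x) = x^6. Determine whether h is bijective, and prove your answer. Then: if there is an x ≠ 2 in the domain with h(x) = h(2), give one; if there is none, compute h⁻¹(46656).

-2

h(2) = 64 = (−2)^6 = h(−2) (since 6 is even), with 2 ≠ −2. So h is not injective, hence not bijective.
For the follow-up, such an x exists: taking x = −2 ∈ ℝ gives h(−2) = 64 = h(2) with −2 ≠ 2.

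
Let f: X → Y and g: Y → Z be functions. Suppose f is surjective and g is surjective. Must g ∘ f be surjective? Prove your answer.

Let c ∈ Z. Since g is surjective, there is b ∈ Y with g(b) = c. Since f is surjective, there is a ∈ X with f(a) = b.
Then (g ∘ f)(a) = g(b) = c. Hence g ∘ f is surjective.

surjective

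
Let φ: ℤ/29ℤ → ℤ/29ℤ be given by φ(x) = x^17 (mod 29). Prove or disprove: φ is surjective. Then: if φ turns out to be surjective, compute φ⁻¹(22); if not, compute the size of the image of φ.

Since 29 is prime, the nonzero elements of ℤ/29ℤ form a cyclic group of order 28.
As gcd(17, 28) = 1, raising to the 17th power is a bijection on this group: if x_1^17 ≡ x_2^17 then (x_1x_2^{−1})^17 = 1, and the only element of order dividing gcd(17, 28) = 1 is 1, so x_1 = x_2.
With φ(0) = 0 this makes φ injective on all of ℤ/29ℤ, hence bijective (finite equal-size domain and codomain). In particular φ is surjective.
Since φ is surjective, we find the preimage of 22. The inverse of x ↦ x^17 on (ℤ/29ℤ)^× is x ↦ x^5, because 17·5 = 85 = 3·28 + 1 ≡ 1 (mod 28) and x^{28} = 1 for x ≠ 0 (Fermat). So φ⁻¹(22) = 22^5 mod 29.
Repeated squaring mod 29: 22^1 ≡ 22, 22^2 ≡ 22² = 484 ≡ 20, 22^4 ≡ 20² = 400 ≡ 23. Since 5 = 4 + 1, 22^5 ≡ 23·22: 23·22 = 506 ≡ 13. So 22^5 ≡ 13 (mod 29).
Hence φ⁻¹(22) = 13.

13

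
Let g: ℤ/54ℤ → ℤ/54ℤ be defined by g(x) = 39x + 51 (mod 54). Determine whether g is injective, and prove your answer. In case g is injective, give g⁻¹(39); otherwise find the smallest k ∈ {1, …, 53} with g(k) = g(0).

By definition, g is injective when g(u) = g(v) forces u = v.
We have gcd(39, 54) = 3 > 1. Taking u = 0 and v = 18: g(0) = 51 and g(18) = 39·18 + 51 = 753 ≡ 51 (mod 54).
So g(0) = g(18) while 0 ≠ 18, therefore g is not injective.
Since g is not injective, we find the least positive k with g(k) = g(0): this means 39k ≡ 0 (mod 54), i.e. 54 ∣ 39k. Since gcd(39, 54) = 3, dividing through by 3 this holds exactly when 18 ∣ 13k, and as gcd(13, 18) = 1, exactly when 18 ∣ k.
The smallest positive such k is 18.

18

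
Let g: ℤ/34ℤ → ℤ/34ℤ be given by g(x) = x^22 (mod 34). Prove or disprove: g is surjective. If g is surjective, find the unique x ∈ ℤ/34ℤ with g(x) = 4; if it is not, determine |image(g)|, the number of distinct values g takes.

g(16): Repeated squaring mod 34: 16^1 ≡ 16, 16^2 ≡ 16² = 256 ≡ 18, 16^4 ≡ 18² = 324 ≡ 18, 16^8 ≡ 18² = 324 ≡ 18, 16^16 ≡ 18² = 324 ≡ 18. Since 22 = 16 + 4 + 2, 16^22 ≡ 18·18·18: 18·18 = 324 ≡ 18, then 18·18 = 324 ≡ 18. So 16^22 ≡ 18 (mod 34).
g(18): Repeated squaring mod 34: 18^1 ≡ 18, 18^2 ≡ 18² = 324 ≡ 18, 18^4 ≡ 18² = 324 ≡ 18, 18^8 ≡ 18² = 324 ≡ 18, 18^16 ≡ 18² = 324 ≡ 18. Since 22 = 16 + 4 + 2, 18^22 ≡ 18·18·18: 18·18 = 324 ≡ 18, then 18·18 = 324 ≡ 18. So 18^22 ≡ 18 (mod 34).
So g(16) = g(18) = 18 while 16 ≠ 18, thus g is not injective.
A non-injective map from the 34-element set ℤ/34ℤ to itself takes at most 33 distinct values, so it cannot be surjective. Hence g is not surjective.
Since g is not surjective, we determine |image(g)|. Computing x^22 mod 34 for each x (by repeated squaring, reducing mod 34 at every step), the values g(0), g(1), …, g(33) are: 0, 1, 30, 15, 16, 19, 8, 9, 4, 21, 26, 25, 2, 33, 32, 13, 18, 17, 18, 13, 32, 33, 2, 25, 26, 21, 4, 9, 8, 19, 16, 15, 30, 1.
The distinct values are {0, 1, 2, 4, 8, 9, 13, 15, 16, 17, 18, 19, 21, 25, 26, 30, 32, 33}; there are 18 of them.

18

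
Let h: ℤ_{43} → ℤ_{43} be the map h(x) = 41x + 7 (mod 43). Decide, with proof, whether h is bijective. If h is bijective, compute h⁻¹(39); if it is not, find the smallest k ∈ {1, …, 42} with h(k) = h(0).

If h(x_1) = h(x_2), then 41x_1 ≡ 41x_2 (mod 43). Because gcd(41, 43) = 1, we may cancel 41 to get x_1 ≡ x_2 (mod 43).
We now compute 41⁻¹ mod 43 explicitly. Euclid's algorithm: 43 = 1·41 + 2, 41 = 20·2 + 1; back-substituting gives 1 = 21·41 − 20·43, so 41⁻¹ ≡ 21 (mod 43).
For any y ∈ ℤ_{43}, x = 21(y − 7) mod 43 satisfies h(x) = 41·21(y − 7) + 7 ≡ y (since 41·21 ≡ 1 mod 43). So every y has a preimage.
So h is bijective.
Since h is bijective, we compute h⁻¹(39): solve 41x + 7 ≡ 39 (mod 43), i.e. 41x ≡ 32 (mod 43).
Multiplying by 41⁻¹ = 21 gives x ≡ 21·32 = 672 = 15·43 + 27 ≡ 27 (mod 43).
Check: h(27) = 41·27 + 7 = 1114 = 25·43 + 39 ≡ 39 (mod 43).

27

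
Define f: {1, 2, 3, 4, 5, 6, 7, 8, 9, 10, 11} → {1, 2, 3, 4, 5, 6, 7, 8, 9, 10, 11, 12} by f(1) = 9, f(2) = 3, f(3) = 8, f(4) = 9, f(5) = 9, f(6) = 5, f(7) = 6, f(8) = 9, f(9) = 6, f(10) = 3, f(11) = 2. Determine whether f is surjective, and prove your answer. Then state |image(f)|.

6

No element maps to 1, so f is not surjective.
The image of f is {2, 3, 5, 6, 8, 9}, which has 6 elements.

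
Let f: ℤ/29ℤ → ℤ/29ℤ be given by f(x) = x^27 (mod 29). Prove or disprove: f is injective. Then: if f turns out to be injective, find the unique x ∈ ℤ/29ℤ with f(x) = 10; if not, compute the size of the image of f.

3

Since 29 is prime, the nonzero elements of ℤ/29ℤ form a cyclic group of order 28.
As gcd(27, 28) = 1, raising to the 27th power is a bijection on this group: if s^27 ≡ t^27 then (st^{−1})^27 = 1, and the only element of order dividing gcd(27, 28) = 1 is 1, so s = t.
With f(0) = 0 this makes f injective on all of ℤ/29ℤ, hence bijective (finite equal-size domain and codomain). In particular f is injective.
Since f is injective, we find the preimage of 10. The inverse of x ↦ x^27 on (ℤ/29ℤ)^× is x ↦ x^27, because 27·27 = 729 = 26·28 + 1 ≡ 1 (mod 28) and x^{28} = 1 for x ≠ 0 (Fermat). So f⁻¹(10) = 10^27 mod 29.
Repeated squaring mod 29: 10^1 ≡ 10, 10^2 ≡ 10² = 100 ≡ 13, 10^4 ≡ 13² = 169 ≡ 24, 10^8 ≡ 24² = 576 ≡ 25, 10^16 ≡ 25² = 625 ≡ 16. Since 27 = 16 + 8 + 2 + 1, 10^27 ≡ 16·25·13·10: 16·25 = 400 ≡ 23, then 23·13 = 299 ≡ 9, then 9·10 = 90 ≡ 3. So 10^27 ≡ 3 (mod 29).
Hence f⁻¹(10) = 3.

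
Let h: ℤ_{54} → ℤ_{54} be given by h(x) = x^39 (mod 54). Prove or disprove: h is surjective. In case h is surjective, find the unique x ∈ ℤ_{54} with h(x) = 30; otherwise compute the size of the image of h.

h(0) = 0^39 = 0.
h(6): Repeated squaring mod 54: 6^1 ≡ 6, 6^2 ≡ 6² = 36, 6^4 ≡ 36² = 1296 ≡ 0, 6^8 ≡ 0² = 0, 6^16 ≡ 0² = 0, 6^32 ≡ 0² = 0. Since 39 = 32 + 4 + 2 + 1, 6^39 ≡ 0·0·36·6: 0·0 = 0, then 0·36 = 0, then 0·6 = 0. So 6^39 ≡ 0 (mod 54).
So h(0) = h(6) = 0 while 0 ≠ 6, hence h is not injective.
A non-injective map from the 54-element set ℤ_{54} to itself takes at most 53 distinct values, so it cannot be surjective. Hence h is not surjective.
Since h is not surjective, we determine |image(h)|. Computing x^39 mod 54 for each x (by repeated squaring, reducing mod 54 at every step), the values h(0), h(1), …, h(53) are: 0, 1, 8, 27, 10, 17, 0, 19, 26, 27, 28, 35, 0, 37, 44, 27, 46, 53, 0, 1, 8, 27, 10, 17, 0, 19, 26, 27, 28, 35, 0, 37, 44, 27, 46, 53, 0, 1, 8, 27, 10, 17, 0, 19, 26, 27, 28, 35, 0, 37, 44, 27, 46, 53.
The distinct values are {0, 1, 8, 10, 17, 19, 26, 27, 28, 35, 37, 44, 46, 53}; there are 14 of them.

14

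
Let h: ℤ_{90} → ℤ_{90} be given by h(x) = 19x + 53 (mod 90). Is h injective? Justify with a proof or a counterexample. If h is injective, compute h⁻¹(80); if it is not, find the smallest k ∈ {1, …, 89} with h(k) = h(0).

63

Suppose h(s) = h(t) in ℤ_{90}. Then 19s + 53 ≡ 19t + 53 (mod 90), thus 19(s − t) ≡ 0 (mod 90).
Since gcd(19, 90) = 1, 19 is invertible modulo 90, so s − t ≡ 0 (mod 90), i.e. s = t.
Therefore h is injective.
We now compute 19⁻¹ mod 90 explicitly. Euclid's algorithm: 90 = 4·19 + 14, 19 = 1·14 + 5, 14 = 2·5 + 4, 5 = 1·4 + 1; back-substituting gives 1 = 19·19 − 4·90, so 19⁻¹ ≡ 19 (mod 90).
Since h is injective, we compute h⁻¹(80): solve 19x + 53 ≡ 80 (mod 90), i.e. 19x ≡ 27 (mod 90).
Multiplying by 19⁻¹ = 19 gives x ≡ 19·27 = 513 = 5·90 + 63 ≡ 63 (mod 90).
Check: h(63) = 19·63 + 53 = 1250 = 13·90 + 80 ≡ 80 (mod 90).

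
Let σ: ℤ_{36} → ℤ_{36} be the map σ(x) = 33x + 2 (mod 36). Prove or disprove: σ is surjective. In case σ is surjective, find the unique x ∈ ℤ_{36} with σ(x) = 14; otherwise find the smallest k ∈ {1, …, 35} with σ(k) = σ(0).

12

Since gcd(33, 36) = 3, we have 33x ≡ 0 (mod 3) for all x, so σ(x) ≡ 2 (mod 3).
But 0 ≢ 2 (mod 3), so 0 ∈ ℤ_{36} has no preimage. So σ is not surjective.
Since σ is not surjective, we find the least positive k with σ(k) = σ(0): this means 33k ≡ 0 (mod 36), i.e. 36 ∣ 33k. Since gcd(33, 36) = 3, dividing through by 3 this holds exactly when 12 ∣ 11k, and as gcd(11, 12) = 1, exactly when 12 ∣ k.
The smallest positive such k is 12.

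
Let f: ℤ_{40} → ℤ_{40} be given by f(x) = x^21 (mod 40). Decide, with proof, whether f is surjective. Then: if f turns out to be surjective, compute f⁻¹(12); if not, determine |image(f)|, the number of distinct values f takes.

25

f(0) = 0^21 = 0.
f(10): Repeated squaring mod 40: 10^1 ≡ 10, 10^2 ≡ 10² = 100 ≡ 20, 10^4 ≡ 20² = 400 ≡ 0, 10^8 ≡ 0² = 0, 10^16 ≡ 0² = 0. Since 21 = 16 + 4 + 1, 10^21 ≡ 0·0·10: 0·0 = 0, then 0·10 = 0. So 10^21 ≡ 0 (mod 40).
So f(0) = f(10) = 0 while 0 ≠ 10, hence f is not injective.
A non-injective map from the 40-element set ℤ_{40} to itself takes at most 39 distinct values, so it cannot be surjective. Therefore f is not surjective.
Since f is not surjective, we determine |image(f)|. Computing x^21 mod 40 for each x (by repeated squaring, reducing mod 40 at every step), the values f(0), f(1), …, f(39) are: 0, 1, 32, 3, 24, 5, 16, 7, 8, 9, 0, 11, 32, 13, 24, 15, 16, 17, 8, 19, 0, 21, 32, 23, 24, 25, 16, 27, 8, 29, 0, 31, 32, 33, 24, 35, 16, 37, 8, 39.
The distinct values are {0, 1, 3, 5, 7, 8, 9, 11, 13, 15, 16, 17, 19, 21, 23, 24, 25, 27, 29, 31, 32, 33, 35, 37, 39}; there are 25 of them.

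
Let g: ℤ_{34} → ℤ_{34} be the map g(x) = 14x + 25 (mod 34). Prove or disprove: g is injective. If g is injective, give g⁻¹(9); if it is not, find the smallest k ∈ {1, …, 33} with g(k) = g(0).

17

We have gcd(14, 34) = 2 > 1. Taking a = 0 and b = 17: g(0) = 25 and g(17) = 14·17 + 25 = 263 ≡ 25 (mod 34).
So g(0) = g(17) while 0 ≠ 17, thus g is not injective.
Since g is not injective, we find the least positive k with g(k) = g(0): this means 14k ≡ 0 (mod 34), i.e. 34 ∣ 14k. Since gcd(14, 34) = 2, dividing through by 2 this holds exactly when 17 ∣ 7k, and as gcd(7, 17) = 1, exactly when 17 ∣ k.
The smallest positive such k is 17.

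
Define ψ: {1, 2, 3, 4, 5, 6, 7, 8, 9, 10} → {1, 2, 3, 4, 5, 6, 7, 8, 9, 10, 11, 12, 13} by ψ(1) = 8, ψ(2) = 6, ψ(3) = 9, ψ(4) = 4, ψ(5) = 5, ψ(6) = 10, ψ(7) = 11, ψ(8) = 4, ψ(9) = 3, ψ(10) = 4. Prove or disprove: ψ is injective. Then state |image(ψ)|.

8

ψ(4) = 4 = ψ(8) with 4 ≠ 8, so ψ is not injective.
The image of ψ is {3, 4, 5, 6, 8, 9, 10, 11}, which has 8 elements.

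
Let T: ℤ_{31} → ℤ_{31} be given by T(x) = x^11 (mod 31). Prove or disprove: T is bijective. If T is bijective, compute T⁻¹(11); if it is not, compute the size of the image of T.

24

Since 31 is prime, the nonzero elements of ℤ_{31} form a cyclic group of order 30.
As gcd(11, 30) = 1, raising to the 11th power is a bijection on this group: if s^11 ≡ t^11 then (st^{−1})^11 = 1, and the only element of order dividing gcd(11, 30) = 1 is 1, so s = t.
With T(0) = 0 this makes T injective on all of ℤ_{31}, hence bijective (finite equal-size domain and codomain). In particular T is bijective.
Since T is bijective, we find the preimage of 11. The inverse of x ↦ x^11 on (ℤ_{31})^× is x ↦ x^11, because 11·11 = 121 = 4·30 + 1 ≡ 1 (mod 30) and x^{30} = 1 for x ≠ 0 (Fermat). So T⁻¹(11) = 11^11 mod 31.
Repeated squaring mod 31: 11^1 ≡ 11, 11^2 ≡ 11² = 121 ≡ 28, 11^4 ≡ 28² = 784 ≡ 9, 11^8 ≡ 9² = 81 ≡ 19. Since 11 = 8 + 2 + 1, 11^11 ≡ 19·28·11: 19·28 = 532 ≡ 5, then 5·11 = 55 ≡ 24. So 11^11 ≡ 24 (mod 31).
Hence T⁻¹(11) = 24.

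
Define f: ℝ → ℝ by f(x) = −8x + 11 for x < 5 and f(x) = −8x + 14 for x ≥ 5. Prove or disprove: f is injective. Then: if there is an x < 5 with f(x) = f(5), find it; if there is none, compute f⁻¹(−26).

Both pieces are strictly decreasing (slopes −8 and −8), so each is injective on its own interval.
The left piece maps (−∞, 5) onto (−29, ∞); the right piece maps [5, ∞) onto (−∞, −26].
These images overlap. In particular f(5) = −26 (right piece), and solving −8x + 11 = −26 on the left piece gives x = 37/8 < 5.
So f(37/8) = f(5) with 37/8 ≠ 5, and f is not injective. This x = 37/8 is the requested value below 5.

37/8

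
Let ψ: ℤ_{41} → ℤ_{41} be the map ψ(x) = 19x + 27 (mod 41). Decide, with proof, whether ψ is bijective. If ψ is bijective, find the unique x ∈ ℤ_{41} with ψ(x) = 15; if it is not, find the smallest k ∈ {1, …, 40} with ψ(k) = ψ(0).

8

Suppose ψ(x_1) = ψ(x_2) in ℤ_{41}. Then 19x_1 + 27 ≡ 19x_2 + 27 (mod 41), so 19(x_1 − x_2) ≡ 0 (mod 41).
Since gcd(19, 41) = 1, 19 is invertible modulo 41, so x_1 − x_2 ≡ 0 (mod 41), i.e. x_1 = x_2.
We now compute 19⁻¹ mod 41 explicitly. Euclid's algorithm: 41 = 2·19 + 3, 19 = 6·3 + 1; back-substituting gives 1 = 13·19 − 6·41, so 19⁻¹ ≡ 13 (mod 41).
For any y ∈ ℤ_{41}, x = 13(y − 27) mod 41 satisfies ψ(x) = 19·13(y − 27) + 27 ≡ y (since 19·13 ≡ 1 mod 41). So every y has a preimage.
So ψ is bijective.
Since ψ is bijective, we find ψ⁻¹(15): we need 19x ≡ 15 − 27 ≡ 29 (mod 41). Using 19⁻¹ = 13: x ≡ 13·29 = 377 = 9·41 + 8, so x = 8.
Check: ψ(8) = 19·8 + 27 = 179 = 4·41 + 15 ≡ 15 (mod 41).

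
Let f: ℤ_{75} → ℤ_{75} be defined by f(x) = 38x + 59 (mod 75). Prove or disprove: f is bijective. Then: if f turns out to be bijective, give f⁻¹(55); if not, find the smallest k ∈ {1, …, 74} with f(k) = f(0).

Recall that f is injective if f(x_1) = f(x_2) implies x_1 = x_2.
If f(x_1) = f(x_2), then 38x_1 ≡ 38x_2 (mod 75). Because gcd(38, 75) = 1, we may cancel 38 to get x_1 ≡ x_2 (mod 75).
We now compute 38⁻¹ mod 75 explicitly. Euclid's algorithm: 75 = 1·38 + 37, 38 = 1·37 + 1; back-substituting gives 1 = 2·38 − 1·75, so 38⁻¹ ≡ 2 (mod 75).
For any y ∈ ℤ_{75}, x = 2(y − 59) mod 75 satisfies f(x) = 38·2(y − 59) + 59 ≡ y (since 38·2 ≡ 1 mod 75). So every y has a preimage.
Hence f is bijective.
Since f is bijective, we find f⁻¹(55): we need 38x ≡ 55 − 59 ≡ 71 (mod 75). Using 38⁻¹ = 2: x ≡ 2·71 = 142 = 1·75 + 67, so x = 67.
Check: f(67) = 38·67 + 59 = 2605 = 34·75 + 55 ≡ 55 (mod 75).

67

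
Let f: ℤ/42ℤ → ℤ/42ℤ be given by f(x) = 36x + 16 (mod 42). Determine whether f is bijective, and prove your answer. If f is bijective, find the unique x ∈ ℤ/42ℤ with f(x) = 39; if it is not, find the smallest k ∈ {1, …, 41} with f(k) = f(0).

We have gcd(36, 42) = 6 > 1. Taking x_1 = 0 and x_2 = 7: f(0) = 16 and f(7) = 36·7 + 16 = 268 ≡ 16 (mod 42).
So f(0) = f(7) while 0 ≠ 7, hence f is not injective, hence not bijective.
Since f is not bijective, we find the least positive k with f(k) = f(0): this means 36k ≡ 0 (mod 42), i.e. 42 ∣ 36k. Since gcd(36, 42) = 6, dividing through by 6 this holds exactly when 7 ∣ 6k, and as gcd(6, 7) = 1, exactly when 7 ∣ k.
The smallest positive such k is 7.

7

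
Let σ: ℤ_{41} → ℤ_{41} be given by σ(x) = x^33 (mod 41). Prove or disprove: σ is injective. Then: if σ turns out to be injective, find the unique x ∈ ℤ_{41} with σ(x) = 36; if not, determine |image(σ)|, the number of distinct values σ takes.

20

Since 41 is prime, the nonzero elements of ℤ_{41} form a cyclic group of order 40.
As gcd(33, 40) = 1, raising to the 33rd power is a bijection on this group: if a^33 ≡ b^33 then (ab^{−1})^33 = 1, and the only element of order dividing gcd(33, 40) = 1 is 1, so a = b.
With σ(0) = 0 this makes σ injective on all of ℤ_{41}, hence bijective (finite equal-size domain and codomain). In particular σ is injective.
Since σ is injective, we find the preimage of 36. The inverse of x ↦ x^33 on (ℤ_{41})^× is x ↦ x^17, because 33·17 = 561 = 14·40 + 1 ≡ 1 (mod 40) and x^{40} = 1 for x ≠ 0 (Fermat). So σ⁻¹(36) = 36^17 mod 41.
Repeated squaring mod 41: 36^1 ≡ 36, 36^2 ≡ 36² = 1296 ≡ 25, 36^4 ≡ 25² = 625 ≡ 10, 36^8 ≡ 10² = 100 ≡ 18, 36^16 ≡ 18² = 324 ≡ 37. Since 17 = 16 + 1, 36^17 ≡ 37·36: 37·36 = 1332 ≡ 20. So 36^17 ≡ 20 (mod 41).
Hence σ⁻¹(36) = 20.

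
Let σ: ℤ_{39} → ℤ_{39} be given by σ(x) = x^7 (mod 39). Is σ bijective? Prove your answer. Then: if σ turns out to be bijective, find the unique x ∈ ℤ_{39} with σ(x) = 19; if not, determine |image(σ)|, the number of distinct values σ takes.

Computing x^7 mod 39 for each x (by repeated squaring, reducing mod 39 at every step), the values σ(0), σ(1), …, σ(38) are: 0, 1, 11, 3, 4, 8, 33, 19, 5, 9, 10, 2, 12, 13, 14, 24, 16, 17, 21, 7, 32, 18, 22, 23, 15, 25, 26, 27, 37, 29, 30, 34, 20, 6, 31, 35, 36, 28, 38.
Every element of ℤ_{39} appears exactly once in this list, so σ is a bijection, and in particular bijective.
Since σ is bijective, we read off the preimage of 19 from the same table: σ(7) = 19, so σ⁻¹(19) = 7.

7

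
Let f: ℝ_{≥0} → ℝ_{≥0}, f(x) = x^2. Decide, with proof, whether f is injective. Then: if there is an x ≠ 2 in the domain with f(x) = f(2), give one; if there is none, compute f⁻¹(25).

On ℝ_{≥0}, x ↦ x^2 is strictly increasing, so f(u) = f(v) forces u = v. So f is injective.
Since x ↦ x^2 is strictly increasing on ℝ_{≥0}, it is injective there, so no x ≠ 2 in the domain has f(x) = f(2). We therefore compute f⁻¹(25) = 25^{1/2} = 5 (indeed 5^2 = 25).

5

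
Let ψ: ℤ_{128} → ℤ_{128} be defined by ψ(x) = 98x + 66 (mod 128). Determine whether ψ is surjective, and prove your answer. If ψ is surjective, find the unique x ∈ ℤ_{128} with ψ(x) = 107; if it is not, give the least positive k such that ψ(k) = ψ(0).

Since gcd(98, 128) = 2, we have 98x ≡ 0 (mod 2) for all x, so ψ(x) ≡ 0 (mod 2).
But 1 ≢ 0 (mod 2), so 1 ∈ ℤ_{128} has no preimage. Hence ψ is not surjective.
Since ψ is not surjective, we find the least positive k with ψ(k) = ψ(0): this means 98k ≡ 0 (mod 128), i.e. 128 ∣ 98k. Since gcd(98, 128) = 2, dividing through by 2 this holds exactly when 64 ∣ 49k, and as gcd(49, 64) = 1, exactly when 64 ∣ k.
The smallest positive such k is 64.

64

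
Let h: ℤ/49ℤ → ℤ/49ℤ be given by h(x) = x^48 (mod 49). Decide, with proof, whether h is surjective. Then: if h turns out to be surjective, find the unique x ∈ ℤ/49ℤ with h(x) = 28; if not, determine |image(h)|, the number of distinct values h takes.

h(3): Repeated squaring mod 49: 3^1 ≡ 3, 3^2 ≡ 3² = 9, 3^4 ≡ 9² = 81 ≡ 32, 3^8 ≡ 32² = 1024 ≡ 44, 3^16 ≡ 44² = 1936 ≡ 25, 3^32 ≡ 25² = 625 ≡ 37. Since 48 = 32 + 16, 3^48 ≡ 37·25: 37·25 = 925 ≡ 43. So 3^48 ≡ 43 (mod 49).
h(5): Repeated squaring mod 49: 5^1 ≡ 5, 5^2 ≡ 5² = 25, 5^4 ≡ 25² = 625 ≡ 37, 5^8 ≡ 37² = 1369 ≡ 46, 5^16 ≡ 46² = 2116 ≡ 9, 5^32 ≡ 9² = 81 ≡ 32. Since 48 = 32 + 16, 5^48 ≡ 32·9: 32·9 = 288 ≡ 43. So 5^48 ≡ 43 (mod 49).
So h(3) = h(5) = 43 while 3 ≠ 5, so h is not injective.
A non-injective map from the 49-element set ℤ/49ℤ to itself takes at most 48 distinct values, so it cannot be surjective. So h is not surjective.
Since h is not surjective, we determine |image(h)|. Computing x^48 mod 49 for each x (by repeated squaring, reducing mod 49 at every step), the values h(0), h(1), …, h(48) are: 0, 1, 15, 43, 29, 43, 8, 0, 43, 36, 8, 15, 22, 15, 0, 36, 8, 22, 1, 1, 22, 0, 29, 29, 36, 36, 29, 29, 0, 22, 1, 1, 22, 8, 36, 0, 15, 22, 15, 8, 36, 43, 0, 8, 43, 29, 43, 15, 1.
The distinct values are {0, 1, 8, 15, 22, 29, 36, 43}; there are 8 of them.

8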